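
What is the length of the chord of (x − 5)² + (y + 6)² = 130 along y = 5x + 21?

2√26

Centre (5, −6), r² = 130. Perpendicular distance d from centre to line = |52| / √26 = 52/√26.
Chord = 2√(r² − d²) = 2·√(26) = 2√26.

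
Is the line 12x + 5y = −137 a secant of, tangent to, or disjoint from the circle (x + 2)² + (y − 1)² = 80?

disjoint

Centre (−2, 1), r² = 80. Distance² from centre to line = (118)²/169 = 13924/169.
Since d² > r², the line lies outside the circle.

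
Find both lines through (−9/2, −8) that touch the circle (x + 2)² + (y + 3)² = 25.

Let a tangent through (−9/2, −8) have slope m. Its distance from (−2, −3) must equal 5:
(5/2m − (5))² = 25(m² + 1)
3m² + 4m = 0, so m = 0 or m = −4/3.
Through (−9/2, −8) these give y = −8 and 4x + 3y = −42.

y = −8 and 4x + 3y = −42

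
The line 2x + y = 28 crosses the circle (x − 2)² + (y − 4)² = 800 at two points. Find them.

Substitute y = −2x + 28:
5x² − 100x − 220 = 0  ⟹  x² − 20x − 44 = 0
x = 22 or x = −2, giving (22, −16) and (−2, 32).

(−2, 32) and (22, −16)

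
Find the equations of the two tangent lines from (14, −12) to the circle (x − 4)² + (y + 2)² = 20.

2x + y = 16 and x + 2y = −10

Let a tangent through (14, −12) have slope m. Its distance from (4, −2) must equal 2√5:
(−10m − (10))² = 20(m² + 1)
2m² + 5m + 2 = 0, so m = −2 or m = −1/2.
Through (14, −12) these give 2x + y = 16 and x + 2y = −10.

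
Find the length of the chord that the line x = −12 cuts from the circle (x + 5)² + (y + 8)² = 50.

The line gives x = −12. Substituting into the circle:
y² + 16y + 63 = 0
y = −7 or y = −9, giving (−12, −7) and (−12, −9).
Chord length = distance between (−12, −7) and (−12, −9) = √4 = 2.

2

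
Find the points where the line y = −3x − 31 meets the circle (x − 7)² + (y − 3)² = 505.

From the line, y = −3x − 31. Substituting:
10x² + 190x + 700 = 0  ⟹  x² + 19x + 70 = 0
x = −5 or x = −14, giving (−5, −16) and (−14, 11).

(−14, 11) and (−5, −16)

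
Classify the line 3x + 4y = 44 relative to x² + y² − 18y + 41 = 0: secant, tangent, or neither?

d² = (3·0 + 4·9 − (44))²/25 = 64/25; r² = 40.
Since d² < r², the line cuts the circle twice.

secant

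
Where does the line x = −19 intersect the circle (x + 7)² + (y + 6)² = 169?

The line gives x = −19. Substituting into the circle:
y² + 12y + 11 = 0
y = −1 or y = −11, giving (−19, −1) and (−19, −11).

(−19, −11) and (−19, −1)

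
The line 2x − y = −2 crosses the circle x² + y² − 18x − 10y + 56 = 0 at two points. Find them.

Express y = 2x + 2 and substitute into the circle:
5x² − 30x + 40 = 0  ⟹  x² − 6x + 8 = 0
x = 4 or x = 2, giving (4, 10) and (2, 6).

(2, 6) and (4, 10)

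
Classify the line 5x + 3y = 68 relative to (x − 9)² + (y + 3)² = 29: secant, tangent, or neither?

Centre (9, −3), r² = 29. Distance² from centre to line = (−32)²/34 = 512/17.
Since d² > r², the line lies outside the circle.

neither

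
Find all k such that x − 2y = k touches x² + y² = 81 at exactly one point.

The line touches the circle iff its distance from (0, 0) is 9:
|1·0 − 2·0 − k| / √5 = 9
|k| = 9√5.

k = ±9√5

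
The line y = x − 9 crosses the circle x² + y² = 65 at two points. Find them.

Express y = x − 9 and substitute into the circle:
2x² − 18x + 16 = 0  ⟹  x² − 9x + 8 = 0
x = 8 or x = 1, giving (8, −1) and (1, −8).

(1, −8) and (8, −1)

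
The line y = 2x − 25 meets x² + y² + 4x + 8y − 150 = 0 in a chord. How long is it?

6√5

The distance from (−2, −4) to the line is 25/√5, and r² = 170.
Chord = 2√(r² − d²) = 2·√(45) = 6√5.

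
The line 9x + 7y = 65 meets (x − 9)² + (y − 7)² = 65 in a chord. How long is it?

√130

Substitute y = (65 − 9x)/7:
130x² − 1170x + 1040 = 0  ⟹  x² − 9x + 8 = 0
x = 8 or x = 1, giving (8, −1) and (1, 8).
|(8, −1) − (1, 8)| = √((7)² + (−9)²) = √130.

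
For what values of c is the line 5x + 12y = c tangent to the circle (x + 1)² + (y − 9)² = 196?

c = −79 or c = 285

For a tangent, require d(centre, line) = r = 14.
|5·(−1) + 12·9 − c| / √169 = 14
|c − (103)| = 14·13, so c = 285 or c = −79.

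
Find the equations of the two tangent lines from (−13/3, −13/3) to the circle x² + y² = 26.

x + 5y = −26 and 5x + y = −26

Let a tangent through (−13/3, −13/3) have slope m. Its distance from (0, 0) must equal √26:
(13/3m − (13/3))² = 26(m² + 1)
5m² + 26m + 5 = 0, so m = −1/5 or m = −5.
With m = −1/5: x + 5y = −26. With m = −5: 5x + y = −26.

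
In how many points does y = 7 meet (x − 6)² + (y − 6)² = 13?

2

d² = (0·6 + 1·6 − (7))² = 1; r² = 13.
Since d² < r², the line cuts the circle twice.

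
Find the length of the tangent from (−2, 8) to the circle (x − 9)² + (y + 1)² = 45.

√157

The centre is (9, −1) and r = 3√5. The square of the distance from P to the centre is 121 + 81 = 202.
Power of the point: PT² = |PO|² − r² = 157, so PT = √157.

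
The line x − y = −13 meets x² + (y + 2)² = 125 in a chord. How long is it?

5√2

Substitute y = x + 13:
2x² + 30x + 100 = 0  ⟹  x² + 15x + 50 = 0
x = −5 or x = −10, giving (−5, 8) and (−10, 3).
Chord length = distance between (−5, 8) and (−10, 3) = √50 = 5√2.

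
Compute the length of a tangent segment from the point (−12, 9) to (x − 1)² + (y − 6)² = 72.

With centre O = (1, 6), |OP|² = 178 and r² = 72.
Power of the point: PT² = |PO|² − r² = 106, so PT = √106.

√106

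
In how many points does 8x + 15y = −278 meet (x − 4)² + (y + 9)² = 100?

Substituting the line into the circle gives 289x² + 488x + 1549 = 0.
Discriminant = (488)² − 4·289·(1549) = −1552500 < 0.
No real roots: the line does not meet the circle.

0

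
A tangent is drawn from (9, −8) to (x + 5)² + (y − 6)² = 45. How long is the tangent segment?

With centre O = (−5, 6), |OP|² = 392 and r² = 45.
By the tangent–radius right angle, tangent length = √(|PO|² − r²) = √347.

√347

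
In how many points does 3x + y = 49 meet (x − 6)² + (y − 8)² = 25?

0

Substituting the line into the circle gives 10x² − 258x + 1692 = 0.
Discriminant = (−258)² − 4·10·(1692) = −1116 < 0.
No real roots: the line does not meet the circle.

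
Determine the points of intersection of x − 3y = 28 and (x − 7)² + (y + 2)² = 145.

Substitute y = (−28 + x)/3:
10x² − 170x − 380 = 0  ⟹  x² − 17x − 38 = 0
x = 19 or x = −2, giving (19, −3) and (−2, −10).

(−2, −10) and (19, −3)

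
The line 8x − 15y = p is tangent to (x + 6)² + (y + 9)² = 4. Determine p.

For a tangent, require d(centre, line) = r = 2.
|8·(−6) − 15·(−9) − p| / √289 = 2
|p − (87)| = 2·17, so p = 121 or p = 53.

p = 53 or p = 121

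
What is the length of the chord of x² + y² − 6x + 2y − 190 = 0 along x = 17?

The distance from (3, −1) to the line is 14, and r² = 200.
Half the chord is √(r² − d²) = √(4), so the full chord is 4.

4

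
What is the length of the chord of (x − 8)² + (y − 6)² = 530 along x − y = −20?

Express y = x + 20 and substitute into the circle:
2x² + 12x − 270 = 0  ⟹  x² + 6x − 135 = 0
x = 9 or x = −15, giving (9, 29) and (−15, 5).
Chord length = distance between (9, 29) and (−15, 5) = √1152 = 24√2.

24√2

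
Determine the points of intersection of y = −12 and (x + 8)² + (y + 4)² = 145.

(−17, −12) and (1, −12)

Substitute y = −12:
x² + 16x − 17 = 0
x = 1 or x = −17, giving (1, −12) and (−17, −12).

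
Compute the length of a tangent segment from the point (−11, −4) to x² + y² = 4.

√133

The centre is (0, 0) and r = 2. The square of the distance from P to the centre is 121 + 16 = 137.
The tangent meets the radius at right angles, so tangent² = |PO|² − r² = 137 − 4 = 133.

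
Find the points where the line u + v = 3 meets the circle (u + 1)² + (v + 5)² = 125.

(−3, 6) and (10, −7)

Express v = −u + 3 and substitute into the circle:
2u² − 14u − 60 = 0  ⟹  u² − 7u − 30 = 0
u = 10 or u = −3, giving (10, −7) and (−3, 6).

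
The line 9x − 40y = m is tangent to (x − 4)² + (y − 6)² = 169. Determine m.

m = −737 or m = 329

Tangency holds when the distance from the centre (4, 6) to the line equals the radius 13:
|9·4 − 40·6 − m| / √1681 = 13
|m − (−204)| = 13·41, so m = 329 or m = −737.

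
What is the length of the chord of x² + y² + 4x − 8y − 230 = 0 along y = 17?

From the line, y = 17. Substituting:
x² + 4x − 77 = 0
x = 7 or x = −11, giving (7, 17) and (−11, 17).
|(7, 17) − (−11, 17)| = √((18)² + (0)²) = 18.

18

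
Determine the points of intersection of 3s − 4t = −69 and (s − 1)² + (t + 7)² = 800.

(−27, −3) and (5, 21)

Substitute t = (69 + 3s)/4:
25s² + 550s − 3375 = 0  ⟹  s² + 22s − 135 = 0
s = 5 or s = −27, giving (5, 21) and (−27, −3).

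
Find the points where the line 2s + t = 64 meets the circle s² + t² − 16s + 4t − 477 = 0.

(25, 14) and (31, 2)

Substitute t = −2s + 64:
5s² − 280s + 3875 = 0  ⟹  s² − 56s + 775 = 0
s = 31 or s = 25, giving (31, 2) and (25, 14).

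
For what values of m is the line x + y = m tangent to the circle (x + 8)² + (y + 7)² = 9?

m = −15 ± 3√2

For a tangent, require d(centre, line) = r = 3.
|1·(−8) + 1·(−7) − m| / √2 = 3
|m − (−15)| = 3√2.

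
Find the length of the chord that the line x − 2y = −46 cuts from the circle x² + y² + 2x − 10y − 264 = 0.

Substitute y = (46 + x)/2:
5x² + 80x + 140 = 0  ⟹  x² + 16x + 28 = 0
x = −2 or x = −14, giving (−2, 22) and (−14, 16).
Chord length = distance between (−2, 22) and (−14, 16) = √180 = 6√5.

6√5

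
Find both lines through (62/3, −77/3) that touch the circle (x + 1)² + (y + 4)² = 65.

A line y − (−77/3) = m(x − (62/3)) is tangent when its distance from (−1, −4) is √65:
(−65/3m − (65/3))² = 65(m² + 1)
28m² + 65m + 28 = 0, so m = −7/4 or m = −4/7.
Through (62/3, −77/3) these give 7x + 4y = 42 and 4x + 7y = −97.

7x + 4y = 42 and 4x + 7y = −97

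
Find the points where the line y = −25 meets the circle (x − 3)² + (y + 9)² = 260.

(1, −25) and (5, −25)

From the line, y = −25. Substituting:
x² − 6x + 5 = 0
x = 5 or x = 1, giving (5, −25) and (1, −25).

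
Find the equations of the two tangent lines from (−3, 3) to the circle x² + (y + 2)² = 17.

4x − y = −15 and x + 4y = 9

A line y − (3) = m(x − (−3)) is tangent when its distance from (0, −2) is √17:
[m·(3) − (−5)]² = 17(m² + 1)
4m² − 15m − 4 = 0, so m = 4 or m = −1/4.
With m = 4: 4x − y = −15. With m = −1/4: x + 4y = 9.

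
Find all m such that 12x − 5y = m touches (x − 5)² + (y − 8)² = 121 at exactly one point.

m = −123 or m = 163

The line touches the circle iff its distance from (5, 8) is 11:
|12·5 − 5·8 − m| / √169 = 11
|m − (20)| = 11·13, so m = 163 or m = −123.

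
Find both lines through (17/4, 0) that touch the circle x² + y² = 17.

4x − y = 17 and 4x + y = 17

Let a tangent through (17/4, 0) have slope m. Its distance from (0, 0) must equal √17:
(−17/4m − (0))² = 17(m² + 1)
m² − 16 = 0, so m = 4 or m = −4.
Through (17/4, 0) these give 4x − y = 17 and 4x + y = 17.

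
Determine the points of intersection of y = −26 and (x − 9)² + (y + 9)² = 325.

Express y = −26 and substitute into the circle:
x² − 18x + 45 = 0
x = 15 or x = 3, giving (15, −26) and (3, −26).

(3, −26) and (15, −26)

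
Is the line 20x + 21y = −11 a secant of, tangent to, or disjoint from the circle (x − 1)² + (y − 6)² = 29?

d² = (20·1 + 21·6 − (−11))²/841 = 24649/841; r² = 29.
Since d² > r², the line lies outside the circle.

disjoint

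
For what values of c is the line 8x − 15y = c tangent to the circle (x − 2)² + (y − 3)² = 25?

c = −114 or c = 56

The line touches the circle iff its distance from (2, 3) is 5:
|8·2 − 15·3 − c| / √289 = 5
|c − (−29)| = 5·17, so c = 56 or c = −114.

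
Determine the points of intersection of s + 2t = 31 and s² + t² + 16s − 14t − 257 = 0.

(−17, 24) and (11, 10)

Substitute t = (31 − s)/2:
5s² + 30s − 935 = 0  ⟹  s² + 6s − 187 = 0
s = 11 or s = −17, giving (11, 10) and (−17, 24).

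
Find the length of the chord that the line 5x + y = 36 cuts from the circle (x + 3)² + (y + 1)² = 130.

2√26

Express y = −5x + 36 and substitute into the circle:
26x² − 364x + 1248 = 0  ⟹  x² − 14x + 48 = 0
x = 8 or x = 6, giving (8, −4) and (6, 6).
|(8, −4) − (6, 6)| = √((2)² + (−10)²) = 2√26.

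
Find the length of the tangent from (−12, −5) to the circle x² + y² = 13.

2√39

The centre is (0, 0) and r = √13. The square of the distance from P to the centre is 144 + 25 = 169.
Power of the point: PT² = |PO|² − r² = 156, so PT = 2√39.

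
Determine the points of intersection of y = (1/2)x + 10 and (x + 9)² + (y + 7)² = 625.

(−34, −7) and (6, 13)

Express y = (20 + x)/2 and substitute into the circle:
5x² + 140x − 1020 = 0  ⟹  x² + 28x − 204 = 0
x = 6 or x = −34, giving (6, 13) and (−34, −7).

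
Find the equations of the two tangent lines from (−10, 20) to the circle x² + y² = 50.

x + y = 10 and 7x + y = −50

Let a tangent through (−10, 20) have slope m. Its distance from (0, 0) must equal 5√2:
[m·(10) − (−20)]² = 50(m² + 1)
m² + 8m + 7 = 0, so m = −1 or m = −7.
Through (−10, 20) these give x + y = 10 and 7x + y = −50.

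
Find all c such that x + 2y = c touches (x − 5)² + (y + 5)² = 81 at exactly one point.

c = −5 ± 9√5

For a tangent, require d(centre, line) = r = 9.
|1·5 + 2·(−5) − c| / √5 = 9
|c − (−5)| = 9√5.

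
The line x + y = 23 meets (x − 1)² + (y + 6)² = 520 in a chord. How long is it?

16√2

Express y = −x + 23 and substitute into the circle:
2x² − 60x + 322 = 0  ⟹  x² − 30x + 161 = 0
x = 23 or x = 7, giving (23, 0) and (7, 16).
|(23, 0) − (7, 16)| = √((16)² + (−16)²) = 16√2.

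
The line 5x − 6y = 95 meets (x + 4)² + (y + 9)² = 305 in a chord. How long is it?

4√61

Substitute y = (−95 + 5x)/6:
61x² − 122x − 8723 = 0  ⟹  x² − 2x − 143 = 0
x = 13 or x = −11, giving (13, −5) and (−11, −25).
|(13, −5) − (−11, −25)| = √((24)² + (20)²) = 4√61.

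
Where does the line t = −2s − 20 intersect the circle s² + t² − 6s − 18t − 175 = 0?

(−13, 6) and (−9, −2)

Express t = −2s − 20 and substitute into the circle:
5s² + 110s + 585 = 0  ⟹  s² + 22s + 117 = 0
s = −9 or s = −13, giving (−9, −2) and (−13, 6).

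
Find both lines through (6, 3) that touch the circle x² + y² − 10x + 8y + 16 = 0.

Write the tangent as mx − y + (3 − m·(6)) = 0 and set its distance from the centre to 5:
[m·(−1) − (−7)]² = 25(m² + 1)
12m² + 7m − 12 = 0, so m = −4/3 or m = 3/4.
With m = −4/3: 4x + 3y = 33. With m = 3/4: 3x − 4y = 6.

4x + 3y = 33 and 3x − 4y = 6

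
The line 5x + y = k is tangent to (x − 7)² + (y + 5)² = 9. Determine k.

For a tangent, require d(centre, line) = r = 3.
|5·7 + 1·(−5) − k| / √26 = 3
|k − (30)| = 3√26.

k = 30 ± 3√26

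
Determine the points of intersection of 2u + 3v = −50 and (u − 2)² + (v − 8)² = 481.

Express v = (−50 − 2u)/3 and substitute into the circle:
13u² + 260u + 1183 = 0  ⟹  u² + 20u + 91 = 0
u = −7 or u = −13, giving (−7, −12) and (−13, −8).

(−13, −8) and (−7, −12)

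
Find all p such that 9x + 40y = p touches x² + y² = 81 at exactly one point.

The line touches the circle iff its distance from (0, 0) is 9:
|9·0 + 40·0 − p| / √1681 = 9
|p| = 9·41, so p = 369 or p = −369.

p = −369 or p = 369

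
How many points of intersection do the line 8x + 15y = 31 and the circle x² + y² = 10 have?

Substituting the line into the circle gives 289x² − 496x − 1289 = 0.
Δ = 246016 − (−1490084) = 1736100.
Two real roots: the line is a secant.

2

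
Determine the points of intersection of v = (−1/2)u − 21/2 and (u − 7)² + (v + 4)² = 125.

Express v = (−21 − u)/2 and substitute into the circle:
5u² − 30u − 135 = 0  ⟹  u² − 6u − 27 = 0
u = 9 or u = −3, giving (9, −15) and (−3, −9).

(−3, −9) and (9, −15)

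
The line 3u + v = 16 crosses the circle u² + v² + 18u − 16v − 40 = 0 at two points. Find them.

From the line, v = −3u + 16. Substituting:
10u² − 30u − 40 = 0  ⟹  u² − 3u − 4 = 0
u = 4 or u = −1, giving (4, 4) and (−1, 19).

(−1, 19) and (4, 4)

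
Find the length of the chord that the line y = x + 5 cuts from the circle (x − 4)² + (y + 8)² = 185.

9√2

The distance from (4, −8) to the line is 17/√2, and r² = 185.
Chord = 2√(r² − d²) = 2·√(81/2) = 9√2.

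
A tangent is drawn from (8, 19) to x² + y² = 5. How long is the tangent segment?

2√105

Centre (0, 0), r² = 5. |PO|² = (8)² + (19)² = 425.
By the tangent–radius right angle, tangent length = √(|PO|² − r²) = √420 = 2√105.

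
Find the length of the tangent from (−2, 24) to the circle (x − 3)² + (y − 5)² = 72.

With centre O = (3, 5), |OP|² = 386 and r² = 72.
By the tangent–radius right angle, tangent length = √(|PO|² − r²) = √314.

√314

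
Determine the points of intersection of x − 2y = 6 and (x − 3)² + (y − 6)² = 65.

From the line, y = (−6 + x)/2. Substituting:
5x² − 60x + 100 = 0  ⟹  x² − 12x + 20 = 0
x = 10 or x = 2, giving (10, 2) and (2, −2).

(2, −2) and (10, 2)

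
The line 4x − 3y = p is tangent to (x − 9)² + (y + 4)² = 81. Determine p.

p = 3 or p = 93

For a tangent, require d(centre, line) = r = 9.
|4·9 − 3·(−4) − p| / √25 = 9
|p − (48)| = 9·5, so p = 93 or p = 3.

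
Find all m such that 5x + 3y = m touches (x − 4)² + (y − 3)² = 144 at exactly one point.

m = 29 ± 12√34

For a tangent, require d(centre, line) = r = 12.
|5·4 + 3·3 − m| / √34 = 12
|m − (29)| = 12√34.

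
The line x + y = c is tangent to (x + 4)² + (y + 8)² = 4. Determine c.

c = −12 ± 2√2

For a tangent, require d(centre, line) = r = 2.
|1·(−4) + 1·(−8) − c| / √2 = 2
|c − (−12)| = 2√2.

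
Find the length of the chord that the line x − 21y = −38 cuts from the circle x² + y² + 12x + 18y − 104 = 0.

Substitute y = (38 + x)/21:
442x² + 5746x − 30056 = 0  ⟹  x² + 13x − 68 = 0
x = 4 or x = −17, giving (4, 2) and (−17, 1).
|(4, 2) − (−17, 1)| = √((21)² + (1)²) = √442.

√442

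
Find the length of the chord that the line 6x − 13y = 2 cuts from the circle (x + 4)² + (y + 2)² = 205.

The distance from (−4, −2) to the line is 0/√205, and r² = 205.
Half the chord is √(r² − d²) = √(205), so the full chord is 2√205.

2√205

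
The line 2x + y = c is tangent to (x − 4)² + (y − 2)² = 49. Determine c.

Tangency holds when the distance from the centre (4, 2) to the line equals the radius 7:
|2·4 + 1·2 − c| / √5 = 7
|c − (10)| = 7√5.

c = 10 ± 7√5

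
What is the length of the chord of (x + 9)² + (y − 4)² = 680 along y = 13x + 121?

Substitute y = 13x + 121:
170x² + 3060x + 13090 = 0  ⟹  x² + 18x + 77 = 0
x = −7 or x = −11, giving (−7, 30) and (−11, −22).
|(−7, 30) − (−11, −22)| = √((4)² + (52)²) = 4√170.

4√170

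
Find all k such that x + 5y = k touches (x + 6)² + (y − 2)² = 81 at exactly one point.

For a tangent, require d(centre, line) = r = 9.
|1·(−6) + 5·2 − k| / √26 = 9
|k − (4)| = 9√26.

k = 4 ± 9√26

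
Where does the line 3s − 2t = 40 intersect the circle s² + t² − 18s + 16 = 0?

From the line, t = (−40 + 3s)/2. Substituting:
13s² − 312s + 1664 = 0  ⟹  s² − 24s + 128 = 0
s = 16 or s = 8, giving (16, 4) and (8, −8).

(8, −8) and (16, 4)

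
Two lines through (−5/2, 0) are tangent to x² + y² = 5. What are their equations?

2x − y = −5 and 2x + y = −5

Write the tangent as mx − y + (0 − m·(−5/2)) = 0 and set its distance from the centre to √5:
(5/2m − (0))² = 5(m² + 1)
m² − 4 = 0, so m = 2 or m = −2.
Through (−5/2, 0) these give 2x − y = −5 and 2x + y = −5.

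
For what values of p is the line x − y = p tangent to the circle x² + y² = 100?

p = ±10√2

For a tangent, require d(centre, line) = r = 10.
|1·0 − 1·0 − p| / √2 = 10
|p| = 10√2.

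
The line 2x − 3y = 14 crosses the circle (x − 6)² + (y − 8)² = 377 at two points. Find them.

(−5, −8) and (25, 12)

Express y = (−14 + 2x)/3 and substitute into the circle:
13x² − 260x − 1625 = 0  ⟹  x² − 20x − 125 = 0
x = 25 or x = −5, giving (25, 12) and (−5, −8).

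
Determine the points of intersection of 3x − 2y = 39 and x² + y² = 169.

Express y = (−39 + 3x)/2 and substitute into the circle:
13x² − 234x + 845 = 0  ⟹  x² − 18x + 65 = 0
x = 13 or x = 5, giving (13, 0) and (5, −12).

(5, −12) and (13, 0)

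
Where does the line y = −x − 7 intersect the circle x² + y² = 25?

Substitute y = −x − 7:
2x² + 14x + 24 = 0  ⟹  x² + 7x + 12 = 0
x = −3 or x = −4, giving (−3, −4) and (−4, −3).

(−4, −3) and (−3, −4)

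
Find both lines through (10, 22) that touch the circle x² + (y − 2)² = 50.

x − y = −12 and 7x − y = 48

A line y − (22) = m(x − (10)) is tangent when its distance from (0, 2) is 5√2:
[m·(−10) − (−20)]² = 50(m² + 1)
m² − 8m + 7 = 0, so m = 1 or m = 7.
Through (10, 22) these give x − y = −12 and 7x − y = 48.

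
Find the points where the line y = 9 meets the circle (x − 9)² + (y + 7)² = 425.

(−4, 9) and (22, 9)

From the line, y = 9. Substituting:
x² − 18x − 88 = 0
x = 22 or x = −4, giving (22, 9) and (−4, 9).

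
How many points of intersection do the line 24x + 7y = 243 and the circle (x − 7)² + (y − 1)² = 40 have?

2

Centre (7, 1), r² = 40. Distance² from centre to line = (−68)²/625 = 4624/625.
Since d² < r², the line cuts the circle twice.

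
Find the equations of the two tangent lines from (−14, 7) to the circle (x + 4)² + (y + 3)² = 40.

Write the tangent as mx − y + (7 − m·(−14)) = 0 and set its distance from the centre to 2√10:
[m·(10) − (−10)]² = 40(m² + 1)
3m² + 10m + 3 = 0, so m = −3 or m = −1/3.
Through (−14, 7) these give 3x + y = −35 and x + 3y = 7.

3x + y = −35 and x + 3y = 7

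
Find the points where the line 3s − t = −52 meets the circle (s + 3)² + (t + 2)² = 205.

(−17, 1) and (−16, 4)

Express t = 3s + 52 and substitute into the circle:
10s² + 330s + 2720 = 0  ⟹  s² + 33s + 272 = 0
s = −16 or s = −17, giving (−16, 4) and (−17, 1).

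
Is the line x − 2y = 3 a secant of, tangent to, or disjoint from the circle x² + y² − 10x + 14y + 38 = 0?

disjoint

Substituting the line into the circle gives 5x² − 18x + 77 = 0.
Δ = 324 − 1540 = −1216.
No real roots: the line does not meet the circle.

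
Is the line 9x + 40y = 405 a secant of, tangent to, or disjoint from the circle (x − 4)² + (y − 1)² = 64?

Centre (4, 1), r² = 64. Distance² from centre to line = (−329)²/1681 = 108241/1681.
Since d² > r², the line lies outside the circle.

disjoint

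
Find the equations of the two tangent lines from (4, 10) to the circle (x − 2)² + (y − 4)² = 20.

x − 2y = −16 and 2x + y = 18

A line y − (10) = m(x − (4)) is tangent when its distance from (2, 4) is 2√5:
(−2m − (−6))² = 20(m² + 1)
2m² + 3m − 2 = 0, so m = 1/2 or m = −2.
With m = 1/2: x − 2y = −16. With m = −2: 2x + y = 18.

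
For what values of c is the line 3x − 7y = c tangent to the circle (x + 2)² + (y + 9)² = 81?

c = 57 ± 9√58

For a tangent, require d(centre, line) = r = 9.
|3·(−2) − 7·(−9) − c| / √58 = 9
|c − (57)| = 9√58.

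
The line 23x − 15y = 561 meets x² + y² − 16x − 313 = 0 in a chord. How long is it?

Centre (8, 0), r² = 377. Perpendicular distance d from centre to line = |−377| / √754 = 377/√754.
Half the chord is √(r² − d²) = √(377/2), so the full chord is √754.

√754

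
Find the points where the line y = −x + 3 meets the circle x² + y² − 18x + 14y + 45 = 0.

(3, 0) and (16, −13)

From the line, y = −x + 3. Substituting:
2x² − 38x + 96 = 0  ⟹  x² − 19x + 48 = 0
x = 16 or x = 3, giving (16, −13) and (3, 0).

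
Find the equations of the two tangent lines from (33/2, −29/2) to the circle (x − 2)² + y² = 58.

3x + 7y = −52 and 7x + 3y = 72

Let a tangent through (33/2, −29/2) have slope m. Its distance from (2, 0) must equal √58:
(−29/2m − (29/2))² = 58(m² + 1)
21m² + 58m + 21 = 0, so m = −3/7 or m = −7/3.
With m = −3/7: 3x + 7y = −52. With m = −7/3: 7x + 3y = 72.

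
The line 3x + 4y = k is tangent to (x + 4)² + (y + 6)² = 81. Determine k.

For a tangent, require d(centre, line) = r = 9.
|3·(−4) + 4·(−6) − k| / √25 = 9
|k − (−36)| = 9·5, so k = 9 or k = −81.

k = −81 or k = 9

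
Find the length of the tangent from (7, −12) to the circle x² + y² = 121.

6√2

With centre O = (0, 0), |OP|² = 193 and r² = 121.
By the tangent–radius right angle, tangent length = √(|PO|² − r²) = √72 = 6√2.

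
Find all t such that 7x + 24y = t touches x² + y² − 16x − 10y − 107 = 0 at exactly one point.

Tangency holds when the distance from the centre (8, 5) to the line equals the radius 14:
|7·8 + 24·5 − t| / √625 = 14
|t − (176)| = 14·25, so t = 526 or t = −174.

t = −174 or t = 526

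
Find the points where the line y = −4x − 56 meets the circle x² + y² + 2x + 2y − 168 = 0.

(−14, 0) and (−12, −8)

Substitute y = −4x − 56:
17x² + 442x + 2856 = 0  ⟹  x² + 26x + 168 = 0
x = −12 or x = −14, giving (−12, −8) and (−14, 0).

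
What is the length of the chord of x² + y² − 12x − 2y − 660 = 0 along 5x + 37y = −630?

Substitute y = (−630 − 5x)/37:
1394x² − 9758x − 460020 = 0  ⟹  x² − 7x − 330 = 0
x = 22 or x = −15, giving (22, −20) and (−15, −15).
|(22, −20) − (−15, −15)| = √((37)² + (−5)²) = √1394.

√1394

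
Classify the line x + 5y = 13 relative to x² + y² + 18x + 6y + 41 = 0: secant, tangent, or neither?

neither

Substituting the line into the circle gives 26x² + 394x + 1584 = 0.
Discriminant = (394)² − 4·26·(1584) = −9500 < 0.
No real roots: the line does not meet the circle.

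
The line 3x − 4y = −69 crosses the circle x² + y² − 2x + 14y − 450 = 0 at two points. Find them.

(−19, 3) and (−3, 15)

Substitute y = (69 + 3x)/4:
25x² + 550x + 1425 = 0  ⟹  x² + 22x + 57 = 0
x = −3 or x = −19, giving (−3, 15) and (−19, 3).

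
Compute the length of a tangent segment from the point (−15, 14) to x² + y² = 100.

√321

With centre O = (0, 0), |OP|² = 421 and r² = 100.
By the tangent–radius right angle, tangent length = √(|PO|² − r²) = √321.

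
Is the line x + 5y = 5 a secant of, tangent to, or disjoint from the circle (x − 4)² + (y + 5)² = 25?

Substituting the line into the circle gives 26x² − 260x + 675 = 0.
Discriminant = (−260)² − 4·26·(675) = −2600 < 0.
No real roots: the line does not meet the circle.

disjoint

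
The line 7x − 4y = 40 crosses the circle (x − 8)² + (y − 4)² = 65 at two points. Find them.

Express y = (−40 + 7x)/4 and substitute into the circle:
65x² − 1040x + 3120 = 0  ⟹  x² − 16x + 48 = 0
x = 12 or x = 4, giving (12, 11) and (4, −3).

(4, −3) and (12, 11)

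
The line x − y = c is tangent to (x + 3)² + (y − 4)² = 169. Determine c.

Tangency holds when the distance from the centre (−3, 4) to the line equals the radius 13:
|1·(−3) − 1·4 − c| / √2 = 13
|c − (−7)| = 13√2.

c = −7 ± 13√2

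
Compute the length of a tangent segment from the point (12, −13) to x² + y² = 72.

√241

With centre O = (0, 0), |OP|² = 313 and r² = 72.
By the tangent–radius right angle, tangent length = √(|PO|² − r²) = √241.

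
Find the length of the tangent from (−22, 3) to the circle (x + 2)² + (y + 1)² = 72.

2√86

The centre is (−2, −1) and r = 6√2. The square of the distance from P to the centre is 400 + 16 = 416.
The tangent meets the radius at right angles, so tangent² = |PO|² − r² = 416 − 72 = 344.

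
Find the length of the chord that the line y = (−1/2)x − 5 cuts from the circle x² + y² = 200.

12√5

Centre (0, 0), r² = 200. Perpendicular distance d from centre to line = |10| / √5 = 10/√5.
Half the chord is √(r² − d²) = √(180), so the full chord is 12√5.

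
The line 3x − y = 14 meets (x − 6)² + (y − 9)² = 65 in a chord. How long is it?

Centre (6, 9), r² = 65. Perpendicular distance d from centre to line = |−5| / √10 = 5/√10.
Half the chord is √(r² − d²) = √(125/2), so the full chord is 5√10.

5√10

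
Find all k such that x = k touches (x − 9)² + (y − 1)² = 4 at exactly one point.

The line touches the circle iff its distance from (9, 1) is 2:
|1·9 + 0·1 − k| / √1 = 2
|k − (9)| = 2, so k = 11 or k = 7.

k = 7 or k = 11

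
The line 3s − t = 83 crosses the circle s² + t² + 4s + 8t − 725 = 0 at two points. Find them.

(22, −17) and (25, −8)

Substitute t = 3s − 83:
10s² − 470s + 5500 = 0  ⟹  s² − 47s + 550 = 0
s = 25 or s = 22, giving (25, −8) and (22, −17).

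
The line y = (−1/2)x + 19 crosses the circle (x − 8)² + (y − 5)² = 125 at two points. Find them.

(6, 16) and (18, 10)

Substitute y = (38 − x)/2:
5x² − 120x + 540 = 0  ⟹  x² − 24x + 108 = 0
x = 18 or x = 6, giving (18, 10) and (6, 16).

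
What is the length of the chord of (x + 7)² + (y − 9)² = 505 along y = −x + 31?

The distance from (−7, 9) to the line is 29/√2, and r² = 505.
Half the chord is √(r² − d²) = √(169/2), so the full chord is 13√2.

13√2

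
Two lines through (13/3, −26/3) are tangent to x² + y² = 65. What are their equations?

x + 8y = −65 and 7x − 4y = 65

A line y − (−26/3) = m(x − (13/3)) is tangent when its distance from (0, 0) is √65:
[m·(−13/3) − (26/3)]² = 65(m² + 1)
32m² − 52m − 7 = 0, so m = −1/8 or m = 7/4.
With m = −1/8: x + 8y = −65. With m = 7/4: 7x − 4y = 65.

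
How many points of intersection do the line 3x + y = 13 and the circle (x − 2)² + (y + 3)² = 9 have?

Substituting the line into the circle gives 10x² − 100x + 251 = 0.
Discriminant = (−100)² − 4·10·(251) = −40 < 0.
No real roots: the line does not meet the circle.

0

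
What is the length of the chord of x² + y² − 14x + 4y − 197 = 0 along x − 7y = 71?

20√2

From the line, y = (−71 + x)/7. Substituting:
50x² − 800x − 6600 = 0  ⟹  x² − 16x − 132 = 0
x = 22 or x = −6, giving (22, −7) and (−6, −11).
Chord length = distance between (22, −7) and (−6, −11) = √800 = 20√2.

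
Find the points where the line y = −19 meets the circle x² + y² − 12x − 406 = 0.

Substitute y = −19:
x² − 12x − 45 = 0
x = 15 or x = −3, giving (15, −19) and (−3, −19).

(−3, −19) and (15, −19)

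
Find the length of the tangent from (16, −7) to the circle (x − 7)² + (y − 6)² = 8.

With centre O = (7, 6), |OP|² = 250 and r² = 8.
The tangent meets the radius at right angles, so tangent² = |PO|² − r² = 250 − 8 = 242.

11√2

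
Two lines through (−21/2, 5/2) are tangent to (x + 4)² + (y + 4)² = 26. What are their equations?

Write the tangent as mx − y + (5/2 − m·(−21/2)) = 0 and set its distance from the centre to √26:
(13/2m − (−13/2))² = 26(m² + 1)
5m² + 26m + 5 = 0, so m = −1/5 or m = −5.
Through (−21/2, 5/2) these give x + 5y = 2 and 5x + y = −50.

x + 5y = 2 and 5x + y = −50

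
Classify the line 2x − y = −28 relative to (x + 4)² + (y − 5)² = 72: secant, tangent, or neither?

Substituting the line into the circle gives 5x² + 100x + 473 = 0.
Δ = 10000 − 9460 = 540.
Two real roots: the line is a secant.

secant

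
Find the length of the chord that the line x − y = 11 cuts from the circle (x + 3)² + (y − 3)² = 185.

9√2

From the line, y = x − 11. Substituting:
2x² − 22x + 20 = 0  ⟹  x² − 11x + 10 = 0
x = 10 or x = 1, giving (10, −1) and (1, −10).
Chord length = distance between (10, −1) and (1, −10) = √162 = 9√2.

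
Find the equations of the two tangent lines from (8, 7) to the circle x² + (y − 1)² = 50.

A line y − (7) = m(x − (8)) is tangent when its distance from (0, 1) is 5√2:
[m·(−8) − (−6)]² = 50(m² + 1)
7m² − 48m − 7 = 0, so m = −1/7 or m = 7.
With m = −1/7: x + 7y = 57. With m = 7: 7x − y = 49.

x + 7y = 57 and 7x − y = 49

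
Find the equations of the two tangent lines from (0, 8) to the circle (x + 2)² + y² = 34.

3x − 5y = −40 and 5x + 3y = 24

Let a tangent through (0, 8) have slope m. Its distance from (−2, 0) must equal √34:
(−2m − (−8))² = 34(m² + 1)
15m² + 16m − 15 = 0, so m = 3/5 or m = −5/3.
Through (0, 8) these give 3x − 5y = −40 and 5x + 3y = 24.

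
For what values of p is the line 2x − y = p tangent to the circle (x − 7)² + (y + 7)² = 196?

Tangency holds when the distance from the centre (7, −7) to the line equals the radius 14:
|2·7 − 1·(−7) − p| / √5 = 14
|p − (21)| = 14√5.

p = 21 ± 14√5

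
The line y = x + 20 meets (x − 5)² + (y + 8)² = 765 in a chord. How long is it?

The distance from (5, −8) to the line is 33/√2, and r² = 765.
Half the chord is √(r² − d²) = √(441/2), so the full chord is 21√2.

21√2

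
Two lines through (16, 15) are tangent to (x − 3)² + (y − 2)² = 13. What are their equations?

3x − 2y = 18 and 2x − 3y = −13

Let a tangent through (16, 15) have slope m. Its distance from (3, 2) must equal √13:
(−13m − (−13))² = 13(m² + 1)
6m² − 13m + 6 = 0, so m = 3/2 or m = 2/3.
With m = 3/2: 3x − 2y = 18. With m = 2/3: 2x − 3y = −13.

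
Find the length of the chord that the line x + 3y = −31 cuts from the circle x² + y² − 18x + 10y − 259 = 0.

11√10

The distance from (9, −5) to the line is 25/√10, and r² = 365.
Half the chord is √(r² − d²) = √(605/2), so the full chord is 11√10.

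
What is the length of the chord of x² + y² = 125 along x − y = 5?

From the line, y = x − 5. Substituting:
2x² − 10x − 100 = 0  ⟹  x² − 5x − 50 = 0
x = 10 or x = −5, giving (10, 5) and (−5, −10).
|(10, 5) − (−5, −10)| = √((15)² + (15)²) = 15√2.

15√2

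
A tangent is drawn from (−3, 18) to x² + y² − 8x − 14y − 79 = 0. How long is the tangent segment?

√26

With centre O = (4, 7), |OP|² = 170 and r² = 144.
The tangent meets the radius at right angles, so tangent² = |PO|² − r² = 170 − 144 = 26.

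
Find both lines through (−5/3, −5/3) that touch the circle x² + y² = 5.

Let a tangent through (−5/3, −5/3) have slope m. Its distance from (0, 0) must equal √5:
(5/3m − (5/3))² = 5(m² + 1)
2m² + 5m + 2 = 0, so m = −1/2 or m = −2.
With m = −1/2: x + 2y = −5. With m = −2: 2x + y = −5.

x + 2y = −5 and 2x + y = −5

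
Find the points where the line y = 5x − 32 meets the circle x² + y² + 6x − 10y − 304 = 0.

Express y = 5x − 32 and substitute into the circle:
26x² − 364x + 1040 = 0  ⟹  x² − 14x + 40 = 0
x = 10 or x = 4, giving (10, 18) and (4, −12).

(4, −12) and (10, 18)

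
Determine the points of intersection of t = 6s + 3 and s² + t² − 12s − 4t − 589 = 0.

From the line, t = 6s + 3. Substituting:
37s² − 592 = 0  ⟹  s² − 16 = 0
s = 4 or s = −4, giving (4, 27) and (−4, −21).

(−4, −21) and (4, 27)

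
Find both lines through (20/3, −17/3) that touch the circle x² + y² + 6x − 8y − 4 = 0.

Let a tangent through (20/3, −17/3) have slope m. Its distance from (−3, 4) must equal √29:
(−29/3m − (29/3))² = 29(m² + 1)
10m² + 29m + 10 = 0, so m = −2/5 or m = −5/2.
Through (20/3, −17/3) these give 2x + 5y = −15 and 5x + 2y = 22.

2x + 5y = −15 and 5x + 2y = 22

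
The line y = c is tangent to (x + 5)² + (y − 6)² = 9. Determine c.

c = 3 or c = 9

For a tangent, require d(centre, line) = r = 3.
|0·(−5) + 1·6 − c| / √1 = 3
|c − (6)| = 3, so c = 9 or c = 3.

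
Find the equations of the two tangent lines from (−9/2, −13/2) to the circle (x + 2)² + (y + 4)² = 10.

A line y − (−13/2) = m(x − (−9/2)) is tangent when its distance from (−2, −4) is √10:
[m·(5/2) − (5/2)]² = 10(m² + 1)
3m² + 10m + 3 = 0, so m = −3 or m = −1/3.
Through (−9/2, −13/2) these give 3x + y = −20 and x + 3y = −24.

3x + y = −20 and x + 3y = −24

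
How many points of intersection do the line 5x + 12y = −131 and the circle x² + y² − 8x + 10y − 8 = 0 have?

1

Substituting the line into the circle gives 169x² − 442x + 289 = 0.
Δ = 195364 − 195364 = 0.
A repeated root: the line is tangent.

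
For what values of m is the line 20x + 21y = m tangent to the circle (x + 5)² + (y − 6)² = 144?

m = −322 or m = 374

The line touches the circle iff its distance from (−5, 6) is 12:
|20·(−5) + 21·6 − m| / √841 = 12
|m − (26)| = 12·29, so m = 374 or m = −322.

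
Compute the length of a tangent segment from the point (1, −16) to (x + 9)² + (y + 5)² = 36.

The centre is (−9, −5) and r = 6. The square of the distance from P to the centre is 100 + 121 = 221.
The tangent meets the radius at right angles, so tangent² = |PO|² − r² = 221 − 36 = 185.

√185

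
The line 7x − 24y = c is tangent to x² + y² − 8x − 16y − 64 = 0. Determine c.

c = −464 or c = 136

The line touches the circle iff its distance from (4, 8) is 12:
|7·4 − 24·8 − c| / √625 = 12
|c − (−164)| = 12·25, so c = 136 or c = −464.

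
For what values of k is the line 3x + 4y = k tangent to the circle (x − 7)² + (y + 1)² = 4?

For a tangent, require d(centre, line) = r = 2.
|3·7 + 4·(−1) − k| / √25 = 2
|k − (17)| = 2·5, so k = 27 or k = 7.

k = 7 or k = 27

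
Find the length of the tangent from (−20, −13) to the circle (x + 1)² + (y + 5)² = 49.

2√94

Centre (−1, −5), r² = 49. |PO|² = (−19)² + (−8)² = 425.
By the tangent–radius right angle, tangent length = √(|PO|² − r²) = √376 = 2√94.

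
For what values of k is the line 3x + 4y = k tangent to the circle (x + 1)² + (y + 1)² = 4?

The line touches the circle iff its distance from (−1, −1) is 2:
|3·(−1) + 4·(−1) − k| / √25 = 2
|k − (−7)| = 2·5, so k = 3 or k = −17.

k = −17 or k = 3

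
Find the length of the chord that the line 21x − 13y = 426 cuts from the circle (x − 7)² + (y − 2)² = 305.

√610

Centre (7, 2), r² = 305. Perpendicular distance d from centre to line = |−305| / √610 = 305/√610.
Half the chord is √(r² − d²) = √(305/2), so the full chord is √610.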